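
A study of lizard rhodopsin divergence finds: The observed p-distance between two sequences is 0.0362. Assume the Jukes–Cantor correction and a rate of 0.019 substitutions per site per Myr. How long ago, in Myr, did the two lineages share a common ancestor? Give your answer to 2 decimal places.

d = −(3/4) ln(1 − 4p/3) = −0.75 ln(1 − 0.048267) = −0.75 ln(0.951733)
  = −0.75 × (-0.049471) = 0.037103 substitutions/site.
Under a molecular clock d = 2μt, so t = d/(2μ) = 0.037103 / (2 × 0.019) = 0.98 Myr.

0.98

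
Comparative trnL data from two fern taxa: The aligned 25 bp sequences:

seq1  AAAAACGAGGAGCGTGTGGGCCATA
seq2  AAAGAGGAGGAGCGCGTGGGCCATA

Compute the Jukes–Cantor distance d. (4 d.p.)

0.1308

The sequences differ at 3 of 25 sites (4, 6, 15), so p = 3/25 = 0.12.
d = −(3/4) ln(1 − 4p/3) = −0.75 ln(1 − 0.16) = −0.75 ln(0.84)
  = −0.75 × (-0.174353) = 0.130765 substitutions/site.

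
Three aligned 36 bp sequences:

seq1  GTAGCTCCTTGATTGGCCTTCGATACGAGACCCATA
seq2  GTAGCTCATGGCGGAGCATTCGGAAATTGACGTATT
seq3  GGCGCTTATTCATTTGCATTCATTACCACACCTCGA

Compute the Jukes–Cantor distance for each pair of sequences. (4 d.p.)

d(seq1,seq2) = 0.6082, d(seq1,seq3) = 0.5482, d(seq2,seq3) = 1.0124

seq1–seq2: 15/36 sites differ → p ≈ 0.416667, d = −0.75 ln(1 − 0.555556) = 0.608198 ≈ 0.6082.
seq1–seq3: 14/36 sites differ → p ≈ 0.388889, d = −0.75 ln(1 − 0.518519) = 0.548166 ≈ 0.5482.
seq2–seq3: 20/36 sites differ → p ≈ 0.555556, d = −0.75 ln(1 − 0.740741) = 1.012446 ≈ 1.0124.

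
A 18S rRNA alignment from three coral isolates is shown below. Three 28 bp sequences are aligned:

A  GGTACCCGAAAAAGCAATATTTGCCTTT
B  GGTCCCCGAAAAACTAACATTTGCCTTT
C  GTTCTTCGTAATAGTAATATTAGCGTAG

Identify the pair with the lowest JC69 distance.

A–B: 4/28 differ, p = 0.143, d = 0.158.
A–C: 11/28 differ, p = 0.393, d = 0.556.
B–C: 11/28 differ, p = 0.393, d = 0.556.
The smallest distance is between A and B.

A and B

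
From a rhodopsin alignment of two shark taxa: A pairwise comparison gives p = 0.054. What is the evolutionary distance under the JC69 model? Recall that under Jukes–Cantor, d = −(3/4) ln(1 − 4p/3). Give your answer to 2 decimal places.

d = −(3/4) ln(1 − 4p/3) = −0.75 ln(1 − 0.072) = −0.75 ln(0.928)
  = −0.75 × (-0.074724) = 0.056043 substitutions/site.

0.06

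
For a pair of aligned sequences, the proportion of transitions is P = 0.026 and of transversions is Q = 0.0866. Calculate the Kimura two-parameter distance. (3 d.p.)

Under the Kimura two-parameter model, d = −½ ln(1 − 2P − Q) − ¼ ln(1 − 2Q).
1 − 2P − Q = 0.8614, giving −½ ln(0.8614) = 0.074598.
1 − 2Q = 0.8268, giving −¼ ln(0.8268) = 0.047548.
d = 0.074598 + 0.047548 = 0.122146.

0.122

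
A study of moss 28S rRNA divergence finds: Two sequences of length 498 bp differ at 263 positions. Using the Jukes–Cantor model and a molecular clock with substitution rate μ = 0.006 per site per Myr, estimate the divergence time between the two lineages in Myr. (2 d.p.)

p = 263/498 ≈ 0.528112.
d = −(3/4) ln(1 − 4p/3) = −0.75 ln(1 − 0.704149) = −0.75 ln(0.295851)
  = −0.75 × (-1.217899) = 0.913424 substitutions/site.
Under a molecular clock d = 2μt, so t = d/(2μ) = 0.913424 / (2 × 0.006) = 76.12 Myr.

76.12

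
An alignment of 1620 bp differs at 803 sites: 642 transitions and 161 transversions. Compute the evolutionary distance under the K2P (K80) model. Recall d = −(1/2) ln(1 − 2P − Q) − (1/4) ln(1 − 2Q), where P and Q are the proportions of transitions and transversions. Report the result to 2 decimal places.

P = 642/1620 ≈ 0.396296 and Q = 161/1620 ≈ 0.099383.
Under the Kimura two-parameter model, d = −½ ln(1 − 2P − Q) − ¼ ln(1 − 2Q).
1 − 2P − Q = 0.108025, giving −½ ln(0.108025) = 1.112696.
1 − 2Q = 0.801234, giving −¼ ln(0.801234) = 0.055401.
d = 1.112696 + 0.055401 = 1.168097.

1.17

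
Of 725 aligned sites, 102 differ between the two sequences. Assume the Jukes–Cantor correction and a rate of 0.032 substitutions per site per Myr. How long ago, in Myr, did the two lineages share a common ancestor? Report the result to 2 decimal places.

p = 102/725 ≈ 0.14069.
d = −(3/4) ln(1 − 4p/3) = −0.75 ln(1 − 0.187587) = −0.75 ln(0.812413)
  = −0.75 × (-0.207746) = 0.155810 substitutions/site.
Under a molecular clock d = 2μt, so t = d/(2μ) = 0.155810 / (2 × 0.032) = 2.43 Myr.

2.43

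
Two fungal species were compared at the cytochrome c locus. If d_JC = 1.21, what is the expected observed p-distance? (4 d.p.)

p = (3/4)(1 − e^(−4d/3)) = 0.75 × (1 − e^(-1.613333)) = 0.75 × (1 − 0.199222) = 0.600584.

0.6006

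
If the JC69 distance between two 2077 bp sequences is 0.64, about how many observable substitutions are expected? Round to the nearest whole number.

Invert JC69: p = (3/4)(1 − e^(−4d/3)) = 0.75 × (1 − e^(-0.853333)) = 0.75 × (1 − 0.425993) = 0.430505.
Expected differing sites = pL ≈ 0.430505 × 2077 = 894.158885 ≈ 894.

894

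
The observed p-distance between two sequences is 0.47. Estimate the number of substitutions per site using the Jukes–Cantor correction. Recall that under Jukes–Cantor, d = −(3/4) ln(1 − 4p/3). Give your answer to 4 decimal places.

0.7390

d = −(3/4) ln(1 − 4p/3) = −0.75 ln(1 − 0.626667) = −0.75 ln(0.373333)
  = −0.75 × (-0.985284) = 0.738963 substitutions/site.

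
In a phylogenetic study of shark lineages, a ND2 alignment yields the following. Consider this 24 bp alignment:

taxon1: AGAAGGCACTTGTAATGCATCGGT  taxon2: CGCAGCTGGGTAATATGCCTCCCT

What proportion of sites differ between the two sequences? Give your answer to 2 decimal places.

The sequences differ at 13 of 24 positions.
p = 13/24 = 0.541666… ≈ 0.54 (to 2 d.p.).

0.54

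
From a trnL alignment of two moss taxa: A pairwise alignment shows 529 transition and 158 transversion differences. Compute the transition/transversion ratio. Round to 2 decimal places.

3.35

R = 529/158 = 3.348101… ≈ 3.35 (to 2 d.p.).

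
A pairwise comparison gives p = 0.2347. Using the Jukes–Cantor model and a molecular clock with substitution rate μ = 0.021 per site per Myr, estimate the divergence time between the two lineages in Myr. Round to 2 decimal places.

d = −(3/4) ln(1 − 4p/3) = −0.75 ln(1 − 0.312933) = −0.75 ln(0.687067)
  = −0.75 × (-0.375323) = 0.281492 substitutions/site.
Under a molecular clock d = 2μt, so t = d/(2μ) = 0.281492 / (2 × 0.021) = 6.70 Myr.

6.70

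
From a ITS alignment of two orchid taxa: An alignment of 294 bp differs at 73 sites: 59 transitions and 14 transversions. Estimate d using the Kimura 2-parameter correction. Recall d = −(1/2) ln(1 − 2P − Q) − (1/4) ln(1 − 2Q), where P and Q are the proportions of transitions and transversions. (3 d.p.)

P = 59/294 ≈ 0.20068 and Q = 14/294 ≈ 0.047619.
Under the Kimura two-parameter model, d = −½ ln(1 − 2P − Q) − ¼ ln(1 − 2Q).
1 − 2P − Q = 0.551021, giving −½ ln(0.551021) = 0.297991.
1 − 2Q = 0.904762, giving −¼ ln(0.904762) = 0.025021.
d = 0.297991 + 0.025021 = 0.323012.

0.323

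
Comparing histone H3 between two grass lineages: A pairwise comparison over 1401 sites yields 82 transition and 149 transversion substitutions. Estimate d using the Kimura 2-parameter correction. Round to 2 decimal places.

0.19

P = 82/1401 ≈ 0.05853 and Q = 149/1401 ≈ 0.106353.
Under the Kimura two-parameter model, d = −½ ln(1 − 2P − Q) − ¼ ln(1 − 2Q).
1 − 2P − Q = 0.776587, giving −½ ln(0.776587) = 0.126423.
1 − 2Q = 0.787294, giving −¼ ln(0.787294) = 0.059788.
d = 0.126423 + 0.059788 = 0.186211.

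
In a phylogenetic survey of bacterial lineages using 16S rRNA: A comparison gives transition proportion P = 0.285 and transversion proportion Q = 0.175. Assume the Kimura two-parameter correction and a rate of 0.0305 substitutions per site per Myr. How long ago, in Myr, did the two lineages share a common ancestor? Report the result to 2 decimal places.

Under the Kimura two-parameter model, d = −½ ln(1 − 2P − Q) − ¼ ln(1 − 2Q).
1 − 2P − Q = 0.255, giving −½ ln(0.255) = 0.683246.
1 − 2Q = 0.65, giving −¼ ln(0.65) = 0.107696.
d = 0.683246 + 0.107696 = 0.790942.
Under a molecular clock d = 2μt, so t = d/(2μ) = 0.790942 / (2 × 0.0305) = 12.97 Myr.

12.97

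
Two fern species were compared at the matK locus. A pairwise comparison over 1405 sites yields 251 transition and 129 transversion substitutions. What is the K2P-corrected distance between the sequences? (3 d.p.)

0.349

P = 251/1405 ≈ 0.178648 and Q = 129/1405 ≈ 0.091815.
Under the Kimura two-parameter model, d = −½ ln(1 − 2P − Q) − ¼ ln(1 − 2Q).
1 − 2P − Q = 0.550889, giving −½ ln(0.550889) = 0.298111.
1 − 2Q = 0.81637, giving −¼ ln(0.81637) = 0.050722.
d = 0.298111 + 0.050722 = 0.348833.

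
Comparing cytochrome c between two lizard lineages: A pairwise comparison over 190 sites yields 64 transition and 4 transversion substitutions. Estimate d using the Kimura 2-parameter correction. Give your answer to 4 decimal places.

P = 64/190 ≈ 0.336842 and Q = 4/190 ≈ 0.021053.
Under the Kimura two-parameter model, d = −½ ln(1 − 2P − Q) − ¼ ln(1 − 2Q).
1 − 2P − Q = 0.305263, giving −½ ln(0.305263) = 0.593291.
1 − 2Q = 0.957894, giving −¼ ln(0.957894) = 0.010755.
d = 0.593291 + 0.010755 = 0.604046.

0.6040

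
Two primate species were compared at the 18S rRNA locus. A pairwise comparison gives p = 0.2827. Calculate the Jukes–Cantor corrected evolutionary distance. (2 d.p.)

d = −(3/4) ln(1 − 4p/3) = −0.75 ln(1 − 0.376933) = −0.75 ln(0.623067)
  = −0.75 × (-0.473101) = 0.354826 substitutions/site.

0.35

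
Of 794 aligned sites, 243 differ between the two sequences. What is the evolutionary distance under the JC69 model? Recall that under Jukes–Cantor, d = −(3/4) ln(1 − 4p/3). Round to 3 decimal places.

p = 243/794 ≈ 0.306045.
d = −(3/4) ln(1 − 4p/3) = −0.75 ln(1 − 0.40806) = −0.75 ln(0.59194)
  = −0.75 × (-0.524350) = 0.393263 substitutions/site.

0.393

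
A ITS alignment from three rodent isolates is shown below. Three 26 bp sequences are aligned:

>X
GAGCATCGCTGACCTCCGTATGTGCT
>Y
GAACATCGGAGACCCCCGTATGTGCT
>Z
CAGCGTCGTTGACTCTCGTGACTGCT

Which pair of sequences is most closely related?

X–Y: 4/26 differ, p = 0.154, d = 0.172.
X–Z: 9/26 differ, p = 0.346, d = 0.464.
Y–Z: 10/26 differ, p = 0.385, d = 0.539.
The smallest distance is between X and Y.

X and Y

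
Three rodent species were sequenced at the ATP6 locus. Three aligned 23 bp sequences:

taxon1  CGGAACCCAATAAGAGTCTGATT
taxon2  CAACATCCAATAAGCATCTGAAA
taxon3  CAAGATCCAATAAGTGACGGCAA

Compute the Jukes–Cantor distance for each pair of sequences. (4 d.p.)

taxon1–taxon2: 8/23 sites differ → p ≈ 0.347826, d = −0.75 ln(1 − 0.463768) = 0.467391 ≈ 0.4674.
taxon1–taxon3: 10/23 sites differ → p ≈ 0.434783, d = −0.75 ln(1 − 0.579711) = 0.650110 ≈ 0.6501.
taxon2–taxon3: 6/23 sites differ → p ≈ 0.26087, d = −0.75 ln(1 − 0.347827) = 0.320584 ≈ 0.3206.

d(taxon1,taxon2) = 0.4674, d(taxon1,taxon3) = 0.6501, d(taxon2,taxon3) = 0.3206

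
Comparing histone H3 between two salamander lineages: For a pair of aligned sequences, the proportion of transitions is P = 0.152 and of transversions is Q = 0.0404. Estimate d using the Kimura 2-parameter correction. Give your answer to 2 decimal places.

Under the Kimura two-parameter model, d = −½ ln(1 − 2P − Q) − ¼ ln(1 − 2Q).
1 − 2P − Q = 0.6556, giving −½ ln(0.6556) = 0.211102.
1 − 2Q = 0.9192, giving −¼ ln(0.9192) = 0.021063.
d = 0.211102 + 0.021063 = 0.232165.

0.23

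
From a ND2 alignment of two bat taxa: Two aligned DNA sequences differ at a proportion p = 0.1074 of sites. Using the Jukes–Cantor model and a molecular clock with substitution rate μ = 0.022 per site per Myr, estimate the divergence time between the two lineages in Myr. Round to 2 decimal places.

d = −(3/4) ln(1 − 4p/3) = −0.75 ln(1 − 0.1432) = −0.75 ln(0.8568)
  = −0.75 × (-0.154551) = 0.115913 substitutions/site.
Under a molecular clock d = 2μt, so t = d/(2μ) = 0.115913 / (2 × 0.022) = 2.63 Myr.

2.63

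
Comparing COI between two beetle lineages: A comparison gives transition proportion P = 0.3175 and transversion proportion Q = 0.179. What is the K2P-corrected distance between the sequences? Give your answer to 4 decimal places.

Under the Kimura two-parameter model, d = −½ ln(1 − 2P − Q) − ¼ ln(1 − 2Q).
1 − 2P − Q = 0.186, giving −½ ln(0.186) = 0.841004.
1 − 2Q = 0.642, giving −¼ ln(0.642) = 0.110792.
d = 0.841004 + 0.110792 = 0.951796.

0.9518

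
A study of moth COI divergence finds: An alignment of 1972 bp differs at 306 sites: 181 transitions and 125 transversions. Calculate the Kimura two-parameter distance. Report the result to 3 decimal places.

P = 181/1972 ≈ 0.091785 and Q = 125/1972 ≈ 0.063387.
Under the Kimura two-parameter model, d = −½ ln(1 − 2P − Q) − ¼ ln(1 − 2Q).
1 − 2P − Q = 0.753043, giving −½ ln(0.753043) = 0.141816.
1 − 2Q = 0.873226, giving −¼ ln(0.873226) = 0.033890.
d = 0.141816 + 0.033890 = 0.175706.

0.176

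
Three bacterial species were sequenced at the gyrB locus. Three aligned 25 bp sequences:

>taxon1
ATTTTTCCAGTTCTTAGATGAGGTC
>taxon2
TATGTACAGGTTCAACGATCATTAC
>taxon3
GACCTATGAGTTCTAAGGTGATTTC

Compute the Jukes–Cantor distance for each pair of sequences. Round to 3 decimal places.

taxon1–taxon2: 13/25 sites differ → p = 0.52, d = −0.75 ln(1 − 0.693333) = 0.886495 ≈ 0.886.
taxon1–taxon3: 11/25 sites differ → p = 0.44, d = −0.75 ln(1 − 0.586667) = 0.662626 ≈ 0.663.
taxon2–taxon3: 11/25 sites differ → p = 0.44, d = −0.75 ln(1 − 0.586667) = 0.662626 ≈ 0.663.

d(taxon1,taxon2) = 0.886, d(taxon1,taxon3) = 0.663, d(taxon2,taxon3) = 0.663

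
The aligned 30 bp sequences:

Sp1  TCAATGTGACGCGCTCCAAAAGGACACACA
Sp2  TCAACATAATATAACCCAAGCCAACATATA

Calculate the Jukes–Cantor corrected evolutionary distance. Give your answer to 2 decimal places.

0.82

The sequences differ at 15 of 30 sites, so p = 15/30 = 0.5.
d = −(3/4) ln(1 − 4p/3) = −0.75 ln(1 − 0.666667) = −0.75 ln(0.333333)
  = −0.75 × (-1.098613) = 0.823960 substitutions/site.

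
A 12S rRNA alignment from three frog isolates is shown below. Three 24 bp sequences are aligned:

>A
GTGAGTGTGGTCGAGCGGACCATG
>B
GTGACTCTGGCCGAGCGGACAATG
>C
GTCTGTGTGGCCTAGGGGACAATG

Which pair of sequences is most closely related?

A and B

A–B: 4/24 differ, p = 0.167, d = 0.188.
A–C: 6/24 differ, p = 0.250, d = 0.304.
B–C: 6/24 differ, p = 0.250, d = 0.304.
The smallest distance is between A and B.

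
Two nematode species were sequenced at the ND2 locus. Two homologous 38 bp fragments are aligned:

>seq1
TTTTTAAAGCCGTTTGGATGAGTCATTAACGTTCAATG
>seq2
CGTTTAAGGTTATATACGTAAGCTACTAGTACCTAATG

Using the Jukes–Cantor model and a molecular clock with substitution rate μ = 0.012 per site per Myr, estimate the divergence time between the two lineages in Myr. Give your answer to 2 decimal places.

The sequences differ at 20 of 38 sites, so p = 20/38 ≈ 0.526316.
d = −(3/4) ln(1 − 4p/3) = −0.75 ln(1 − 0.701755) = −0.75 ln(0.298245)
  = −0.75 × (-1.209840) = 0.907380 substitutions/site.
Under a molecular clock d = 2μt, so t = d/(2μ) = 0.907380 / (2 × 0.012) = 37.81 Myr.

37.81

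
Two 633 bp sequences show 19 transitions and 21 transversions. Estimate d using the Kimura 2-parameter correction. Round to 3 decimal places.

P = 19/633 ≈ 0.030016 and Q = 21/633 ≈ 0.033175.
Under the Kimura two-parameter model, d = −½ ln(1 − 2P − Q) − ¼ ln(1 − 2Q).
1 − 2P − Q = 0.906793, giving −½ ln(0.906793) = 0.048921.
1 − 2Q = 0.93365, giving −¼ ln(0.93365) = 0.017163.
d = 0.048921 + 0.017163 = 0.066084.

0.066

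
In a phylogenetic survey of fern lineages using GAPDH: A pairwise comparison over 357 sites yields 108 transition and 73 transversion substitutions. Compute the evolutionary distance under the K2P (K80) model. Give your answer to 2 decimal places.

0.96

P = 108/357 ≈ 0.302521 and Q = 73/357 ≈ 0.204482.
Under the Kimura two-parameter model, d = −½ ln(1 − 2P − Q) − ¼ ln(1 − 2Q).
1 − 2P − Q = 0.190476, giving −½ ln(0.190476) = 0.829115.
1 − 2Q = 0.591036, giving −¼ ln(0.591036) = 0.131470.
d = 0.829115 + 0.131470 = 0.960585.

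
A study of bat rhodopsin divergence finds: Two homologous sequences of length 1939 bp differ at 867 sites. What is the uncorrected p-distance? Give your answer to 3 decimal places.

0.447

p = 867/1939 = 0.447137… ≈ 0.447 (to 3 d.p.).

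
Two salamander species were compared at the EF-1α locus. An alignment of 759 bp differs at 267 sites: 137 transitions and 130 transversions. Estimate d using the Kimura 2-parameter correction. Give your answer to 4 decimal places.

0.4848

P = 137/759 ≈ 0.180501 and Q = 130/759 ≈ 0.171278.
Under the Kimura two-parameter model, d = −½ ln(1 − 2P − Q) − ¼ ln(1 − 2Q).
1 − 2P − Q = 0.46772, giving −½ ln(0.46772) = 0.379943.
1 − 2Q = 0.657444, giving −¼ ln(0.657444) = 0.104849.
d = 0.379943 + 0.104849 = 0.484792.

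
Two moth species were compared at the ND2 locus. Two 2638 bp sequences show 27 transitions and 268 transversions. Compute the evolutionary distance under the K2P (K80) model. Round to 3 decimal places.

0.122

P = 27/2638 ≈ 0.010235 and Q = 268/2638 ≈ 0.101592.
Under the Kimura two-parameter model, d = −½ ln(1 − 2P − Q) − ¼ ln(1 − 2Q).
1 − 2P − Q = 0.877938, giving −½ ln(0.877938) = 0.065090.
1 − 2Q = 0.796816, giving −¼ ln(0.796816) = 0.056783.
d = 0.065090 + 0.056783 = 0.121873.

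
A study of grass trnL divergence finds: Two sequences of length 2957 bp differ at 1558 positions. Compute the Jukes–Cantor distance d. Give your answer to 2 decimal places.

p = 1558/2957 ≈ 0.526885.
d = −(3/4) ln(1 − 4p/3) = −0.75 ln(1 − 0.702513) = −0.75 ln(0.297487)
  = −0.75 × (-1.212385) = 0.909289 substitutions/site.

0.91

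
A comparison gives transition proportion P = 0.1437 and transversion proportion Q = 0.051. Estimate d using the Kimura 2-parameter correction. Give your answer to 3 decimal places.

0.233

Under the Kimura two-parameter model, d = −½ ln(1 − 2P − Q) − ¼ ln(1 − 2Q).
1 − 2P − Q = 0.6616, giving −½ ln(0.6616) = 0.206547.
1 − 2Q = 0.898, giving −¼ ln(0.898) = 0.026896.
d = 0.206547 + 0.026896 = 0.233443.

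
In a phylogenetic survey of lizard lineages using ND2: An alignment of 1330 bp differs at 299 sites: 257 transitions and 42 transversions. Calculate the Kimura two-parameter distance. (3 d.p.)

0.287

P = 257/1330 ≈ 0.193233 and Q = 42/1330 ≈ 0.031579.
Under the Kimura two-parameter model, d = −½ ln(1 − 2P − Q) − ¼ ln(1 − 2Q).
1 − 2P − Q = 0.581955, giving −½ ln(0.581955) = 0.270681.
1 − 2Q = 0.936842, giving −¼ ln(0.936842) = 0.016310.
d = 0.270681 + 0.016310 = 0.286991.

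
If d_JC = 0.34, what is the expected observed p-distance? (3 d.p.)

p = (3/4)(1 − e^(−4d/3)) = 0.75 × (1 − e^(-0.453333)) = 0.75 × (1 − 0.635506) = 0.273371.

0.273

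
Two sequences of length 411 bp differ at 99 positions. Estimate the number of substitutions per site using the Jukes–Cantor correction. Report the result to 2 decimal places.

p = 99/411 ≈ 0.240876.
d = −(3/4) ln(1 − 4p/3) = −0.75 ln(1 − 0.321168) = −0.75 ln(0.678832)
  = −0.75 × (-0.387382) = 0.290537 substitutions/site.

0.29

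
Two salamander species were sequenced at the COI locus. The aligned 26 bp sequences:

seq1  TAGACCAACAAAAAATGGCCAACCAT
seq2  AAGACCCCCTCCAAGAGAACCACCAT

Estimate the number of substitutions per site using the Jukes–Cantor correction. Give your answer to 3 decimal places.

0.623

The sequences differ at 11 of 26 sites, so p = 11/26 ≈ 0.423077.
d = −(3/4) ln(1 − 4p/3) = −0.75 ln(1 − 0.564103) = −0.75 ln(0.435897)
  = −0.75 × (-0.830349) = 0.622762 substitutions/site.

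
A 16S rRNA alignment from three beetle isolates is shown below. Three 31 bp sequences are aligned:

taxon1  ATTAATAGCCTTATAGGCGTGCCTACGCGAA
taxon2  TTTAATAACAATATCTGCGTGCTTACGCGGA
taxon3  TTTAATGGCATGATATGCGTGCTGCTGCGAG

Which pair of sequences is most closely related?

taxon1 and taxon2

taxon1–taxon2: 8/31 differ, p = 0.258, d = 0.316.
taxon1–taxon3: 10/31 differ, p = 0.323, d = 0.422.
taxon2–taxon3: 10/31 differ, p = 0.323, d = 0.422.
The smallest distance is between taxon1 and taxon2.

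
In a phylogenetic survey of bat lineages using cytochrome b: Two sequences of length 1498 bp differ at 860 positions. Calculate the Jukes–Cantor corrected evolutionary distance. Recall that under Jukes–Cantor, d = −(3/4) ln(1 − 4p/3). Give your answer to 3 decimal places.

p = 860/1498 ≈ 0.574099.
d = −(3/4) ln(1 − 4p/3) = −0.75 ln(1 − 0.765465) = −0.75 ln(0.234535)
  = −0.75 × (-1.450150) = 1.087613 substitutions/site.

1.088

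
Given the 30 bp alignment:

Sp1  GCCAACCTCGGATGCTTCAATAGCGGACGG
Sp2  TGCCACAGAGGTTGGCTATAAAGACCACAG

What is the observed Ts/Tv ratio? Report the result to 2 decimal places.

0.14

Transitions are A↔G and C↔T; transversions are all other mismatches.
Transitions: 2. Transversions: 14.
R = 2/14 = 0.142857… ≈ 0.14 (to 2 d.p.).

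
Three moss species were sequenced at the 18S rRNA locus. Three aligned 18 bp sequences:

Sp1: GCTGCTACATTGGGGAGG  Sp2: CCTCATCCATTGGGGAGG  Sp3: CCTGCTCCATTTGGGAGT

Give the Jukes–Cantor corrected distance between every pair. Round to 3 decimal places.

d(Sp1,Sp2) = 0.264, d(Sp1,Sp3) = 0.264, d(Sp2,Sp3) = 0.264

Sp1–Sp2: 4/18 sites differ → p ≈ 0.222222, d = −0.75 ln(1 − 0.296296) = 0.263548 ≈ 0.264.
Sp1–Sp3: 4/18 sites differ → p ≈ 0.222222, d = −0.75 ln(1 − 0.296296) = 0.263548 ≈ 0.264.
Sp2–Sp3: 4/18 sites differ → p ≈ 0.222222, d = −0.75 ln(1 − 0.296296) = 0.263548 ≈ 0.264.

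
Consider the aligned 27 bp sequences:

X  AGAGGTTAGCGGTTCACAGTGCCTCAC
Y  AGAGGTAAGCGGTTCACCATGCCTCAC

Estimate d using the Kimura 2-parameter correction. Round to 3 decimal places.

Of 27 sites, 1 differences are transitions and 2 are transversions, so P = 1/27 ≈ 0.037037 and Q = 2/27 ≈ 0.074074.
Under the Kimura two-parameter model, d = −½ ln(1 − 2P − Q) − ¼ ln(1 − 2Q).
1 − 2P − Q = 0.851852, giving −½ ln(0.851852) = 0.080171.
1 − 2Q = 0.851852, giving −¼ ln(0.851852) = 0.040086.
d = 0.080171 + 0.040086 = 0.120257.

0.120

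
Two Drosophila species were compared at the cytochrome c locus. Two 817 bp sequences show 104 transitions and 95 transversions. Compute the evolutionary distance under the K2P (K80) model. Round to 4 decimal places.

0.2979

P = 104/817 ≈ 0.127295 and Q = 95/817 ≈ 0.116279.
Under the Kimura two-parameter model, d = −½ ln(1 − 2P − Q) − ¼ ln(1 − 2Q).
1 − 2P − Q = 0.629131, giving −½ ln(0.629131) = 0.231708.
1 − 2Q = 0.767442, giving −¼ ln(0.767442) = 0.066173.
d = 0.231708 + 0.066173 = 0.297881.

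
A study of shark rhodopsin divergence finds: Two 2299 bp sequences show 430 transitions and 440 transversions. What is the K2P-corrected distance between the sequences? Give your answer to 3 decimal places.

0.537

P = 430/2299 ≈ 0.187038 and Q = 440/2299 ≈ 0.191388.
Under the Kimura two-parameter model, d = −½ ln(1 − 2P − Q) − ¼ ln(1 − 2Q).
1 − 2P − Q = 0.434536, giving −½ ln(0.434536) = 0.416738.
1 − 2Q = 0.617224, giving −¼ ln(0.617224) = 0.120631.
d = 0.416738 + 0.120631 = 0.537369.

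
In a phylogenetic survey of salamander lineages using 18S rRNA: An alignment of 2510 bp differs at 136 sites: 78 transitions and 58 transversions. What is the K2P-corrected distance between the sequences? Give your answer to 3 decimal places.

P = 78/2510 ≈ 0.031076 and Q = 58/2510 ≈ 0.023108.
Under the Kimura two-parameter model, d = −½ ln(1 − 2P − Q) − ¼ ln(1 − 2Q).
1 − 2P − Q = 0.91474, giving −½ ln(0.91474) = 0.044558.
1 − 2Q = 0.953784, giving −¼ ln(0.953784) = 0.011830.
d = 0.044558 + 0.011830 = 0.056388.

0.056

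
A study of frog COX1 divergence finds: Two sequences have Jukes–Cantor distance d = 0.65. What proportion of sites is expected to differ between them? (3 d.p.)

0.435

p = (3/4)(1 − e^(−4d/3)) = 0.75 × (1 − e^(-0.866667)) = 0.75 × (1 − 0.420350) = 0.434738.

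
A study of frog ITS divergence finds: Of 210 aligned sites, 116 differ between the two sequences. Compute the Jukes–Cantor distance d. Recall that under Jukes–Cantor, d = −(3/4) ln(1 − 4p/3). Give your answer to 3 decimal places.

1.000

p = 116/210 ≈ 0.552381.
d = −(3/4) ln(1 − 4p/3) = −0.75 ln(1 − 0.736508) = −0.75 ln(0.263492)
  = −0.75 × (-1.333732) = 1.000299 substitutions/site.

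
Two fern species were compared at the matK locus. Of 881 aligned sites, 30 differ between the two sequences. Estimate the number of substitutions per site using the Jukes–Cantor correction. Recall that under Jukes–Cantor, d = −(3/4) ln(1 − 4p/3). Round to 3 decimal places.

p = 30/881 ≈ 0.034052.
d = −(3/4) ln(1 − 4p/3) = −0.75 ln(1 − 0.045403) = −0.75 ln(0.954597)
  = −0.75 × (-0.046466) = 0.034850 substitutions/site.

0.035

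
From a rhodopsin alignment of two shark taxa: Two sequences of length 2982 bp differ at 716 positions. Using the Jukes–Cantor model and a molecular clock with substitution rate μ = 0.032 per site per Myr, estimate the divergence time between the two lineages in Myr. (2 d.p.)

4.52

p = 716/2982 ≈ 0.240107.
d = −(3/4) ln(1 − 4p/3) = −0.75 ln(1 − 0.320143) = −0.75 ln(0.679857)
  = −0.75 × (-0.385873) = 0.289405 substitutions/site.
Under a molecular clock d = 2μt, so t = d/(2μ) = 0.289405 / (2 × 0.032) = 4.52 Myr.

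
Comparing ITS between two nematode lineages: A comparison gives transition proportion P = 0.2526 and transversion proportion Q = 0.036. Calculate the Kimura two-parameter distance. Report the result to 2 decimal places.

0.41

Under the Kimura two-parameter model, d = −½ ln(1 − 2P − Q) − ¼ ln(1 − 2Q).
1 − 2P − Q = 0.4588, giving −½ ln(0.4588) = 0.389570.
1 − 2Q = 0.928, giving −¼ ln(0.928) = 0.018681.
d = 0.389570 + 0.018681 = 0.408251.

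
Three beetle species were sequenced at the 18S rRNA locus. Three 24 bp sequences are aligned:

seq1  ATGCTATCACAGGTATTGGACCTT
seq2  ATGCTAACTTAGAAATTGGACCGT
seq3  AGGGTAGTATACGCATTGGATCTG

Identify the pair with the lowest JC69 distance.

seq1 and seq2

seq1–seq2: 6/24 differ, p = 0.250, d = 0.304.
seq1–seq3: 9/24 differ, p = 0.375, d = 0.520.
seq2–seq3: 11/24 differ, p = 0.458, d = 0.708.
The smallest distance is between seq1 and seq2.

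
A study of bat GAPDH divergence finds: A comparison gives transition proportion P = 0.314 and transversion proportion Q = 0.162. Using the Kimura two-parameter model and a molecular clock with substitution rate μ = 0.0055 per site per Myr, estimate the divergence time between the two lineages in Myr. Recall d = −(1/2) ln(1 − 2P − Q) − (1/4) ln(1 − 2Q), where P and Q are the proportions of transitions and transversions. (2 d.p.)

79.84

Under the Kimura two-parameter model, d = −½ ln(1 − 2P − Q) − ¼ ln(1 − 2Q).
1 − 2P − Q = 0.21, giving −½ ln(0.21) = 0.780324.
1 − 2Q = 0.676, giving −¼ ln(0.676) = 0.097891.
d = 0.780324 + 0.097891 = 0.878215.
Under a molecular clock d = 2μt, so t = d/(2μ) = 0.878215 / (2 × 0.0055) = 79.84 Myr.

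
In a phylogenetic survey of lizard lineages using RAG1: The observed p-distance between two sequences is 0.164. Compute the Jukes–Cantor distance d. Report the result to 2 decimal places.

d = −(3/4) ln(1 − 4p/3) = −0.75 ln(1 − 0.218667) = −0.75 ln(0.781333)
  = −0.75 × (-0.246754) = 0.185066 substitutions/site.

0.19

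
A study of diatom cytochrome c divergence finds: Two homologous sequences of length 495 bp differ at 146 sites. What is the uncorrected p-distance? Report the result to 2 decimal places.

0.29

p = 146/495 = 0.294949… ≈ 0.29 (to 2 d.p.).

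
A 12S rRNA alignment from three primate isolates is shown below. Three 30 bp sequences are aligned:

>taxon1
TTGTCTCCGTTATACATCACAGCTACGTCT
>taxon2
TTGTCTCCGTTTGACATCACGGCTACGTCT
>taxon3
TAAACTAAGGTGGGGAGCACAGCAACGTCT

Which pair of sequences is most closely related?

taxon1–taxon2: 3/30 differ, p = 0.100, d = 0.107.
taxon1–taxon3: 12/30 differ, p = 0.400, d = 0.572.
taxon2–taxon3: 12/30 differ, p = 0.400, d = 0.572.
The smallest distance is between taxon1 and taxon2.

taxon1 and taxon2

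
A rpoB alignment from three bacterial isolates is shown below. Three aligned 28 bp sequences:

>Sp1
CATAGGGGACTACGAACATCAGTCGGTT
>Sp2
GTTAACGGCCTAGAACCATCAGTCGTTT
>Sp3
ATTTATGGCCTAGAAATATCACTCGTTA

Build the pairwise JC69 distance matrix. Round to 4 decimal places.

d(Sp1,Sp2) = 0.4197, d(Sp1,Sp3) = 0.6355, d(Sp2,Sp3) = 0.3041

Sp1–Sp2: 9/28 sites differ → p ≈ 0.321429, d = −0.75 ln(1 − 0.428572) = 0.419713 ≈ 0.4197.
Sp1–Sp3: 12/28 sites differ → p ≈ 0.428571, d = −0.75 ln(1 − 0.571428) = 0.635472 ≈ 0.6355.
Sp2–Sp3: 7/28 sites differ → p = 0.25, d = −0.75 ln(1 − 0.333333) = 0.304098 ≈ 0.3041.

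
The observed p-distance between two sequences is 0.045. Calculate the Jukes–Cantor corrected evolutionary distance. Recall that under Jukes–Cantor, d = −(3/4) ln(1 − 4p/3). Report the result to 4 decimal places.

d = −(3/4) ln(1 − 4p/3) = −0.75 ln(1 − 0.06) = −0.75 ln(0.94)
  = −0.75 × (-0.061875) = 0.046406 substitutions/site.

0.0464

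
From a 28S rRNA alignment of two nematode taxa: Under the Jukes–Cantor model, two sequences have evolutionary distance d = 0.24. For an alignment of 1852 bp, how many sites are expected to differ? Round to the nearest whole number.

Invert JC69: p = (3/4)(1 − e^(−4d/3)) = 0.75 × (1 − e^(-0.32)) = 0.75 × (1 − 0.726149) = 0.205388.
Expected differing sites = pL ≈ 0.205388 × 1852 = 380.378576 ≈ 380.

380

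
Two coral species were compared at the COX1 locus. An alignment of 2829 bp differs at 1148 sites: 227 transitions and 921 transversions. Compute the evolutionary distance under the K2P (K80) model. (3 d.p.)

P = 227/2829 ≈ 0.08024 and Q = 921/2829 ≈ 0.325557.
Under the Kimura two-parameter model, d = −½ ln(1 − 2P − Q) − ¼ ln(1 − 2Q).
1 − 2P − Q = 0.513963, giving −½ ln(0.513963) = 0.332802.
1 − 2Q = 0.348886, giving −¼ ln(0.348886) = 0.263253.
d = 0.332802 + 0.263253 = 0.596055.

0.596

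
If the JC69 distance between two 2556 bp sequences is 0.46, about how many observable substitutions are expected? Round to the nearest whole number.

Invert JC69: p = (3/4)(1 − e^(−4d/3)) = 0.75 × (1 − e^(-0.613333)) = 0.75 × (1 − 0.541543) = 0.343843.
Expected differing sites = pL ≈ 0.343843 × 2556 = 878.862708 ≈ 879.

879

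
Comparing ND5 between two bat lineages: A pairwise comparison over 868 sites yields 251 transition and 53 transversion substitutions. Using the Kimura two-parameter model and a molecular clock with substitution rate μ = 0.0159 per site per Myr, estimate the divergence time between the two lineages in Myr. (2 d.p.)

P = 251/868 ≈ 0.289171 and Q = 53/868 ≈ 0.06106.
Under the Kimura two-parameter model, d = −½ ln(1 − 2P − Q) − ¼ ln(1 − 2Q).
1 − 2P − Q = 0.360598, giving −½ ln(0.360598) = 0.509996.
1 − 2Q = 0.87788, giving −¼ ln(0.87788) = 0.032561.
d = 0.509996 + 0.032561 = 0.542557.
Under a molecular clock d = 2μt, so t = d/(2μ) = 0.542557 / (2 × 0.0159) = 17.06 Myr.

17.06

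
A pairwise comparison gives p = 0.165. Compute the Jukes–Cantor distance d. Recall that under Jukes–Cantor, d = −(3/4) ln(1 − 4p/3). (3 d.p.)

d = −(3/4) ln(1 − 4p/3) = −0.75 ln(1 − 0.22) = −0.75 ln(0.78)
  = −0.75 × (-0.248461) = 0.186346 substitutions/site.

0.186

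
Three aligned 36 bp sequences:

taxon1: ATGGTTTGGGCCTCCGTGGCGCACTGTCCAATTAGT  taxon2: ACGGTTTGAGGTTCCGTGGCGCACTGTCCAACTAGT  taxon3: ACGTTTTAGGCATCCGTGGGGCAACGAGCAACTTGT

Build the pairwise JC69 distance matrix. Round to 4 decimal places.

taxon1–taxon2: 5/36 sites differ → p ≈ 0.138889, d = −0.75 ln(1 − 0.185185) = 0.153596 ≈ 0.1536.
taxon1–taxon3: 11/36 sites differ → p ≈ 0.305556, d = −0.75 ln(1 − 0.407408) = 0.392437 ≈ 0.3924.
taxon2–taxon3: 11/36 sites differ → p ≈ 0.305556, d = −0.75 ln(1 − 0.407408) = 0.392437 ≈ 0.3924.

d(taxon1,taxon2) = 0.1536, d(taxon1,taxon3) = 0.3924, d(taxon2,taxon3) = 0.3924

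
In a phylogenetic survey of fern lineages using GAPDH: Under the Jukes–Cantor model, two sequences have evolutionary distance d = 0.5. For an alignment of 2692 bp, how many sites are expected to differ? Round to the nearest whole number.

982

Invert JC69: p = (3/4)(1 − e^(−4d/3)) = 0.75 × (1 − e^(-0.666667)) = 0.75 × (1 − 0.513417) = 0.364937.
Expected differing sites = pL ≈ 0.364937 × 2692 = 982.410404 ≈ 982.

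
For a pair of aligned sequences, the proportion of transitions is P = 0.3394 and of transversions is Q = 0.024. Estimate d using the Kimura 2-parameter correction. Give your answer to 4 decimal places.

Under the Kimura two-parameter model, d = −½ ln(1 − 2P − Q) − ¼ ln(1 − 2Q).
1 − 2P − Q = 0.2972, giving −½ ln(0.2972) = 0.606675.
1 − 2Q = 0.952, giving −¼ ln(0.952) = 0.012298.
d = 0.606675 + 0.012298 = 0.618973.

0.6190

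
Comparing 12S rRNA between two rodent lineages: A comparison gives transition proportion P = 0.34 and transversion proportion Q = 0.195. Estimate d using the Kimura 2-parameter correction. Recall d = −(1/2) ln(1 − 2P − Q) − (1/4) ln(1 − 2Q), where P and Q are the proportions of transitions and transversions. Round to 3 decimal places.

1.163

Under the Kimura two-parameter model, d = −½ ln(1 − 2P − Q) − ¼ ln(1 − 2Q).
1 − 2P − Q = 0.125, giving −½ ln(0.125) = 1.039721.
1 − 2Q = 0.61, giving −¼ ln(0.61) = 0.123574.
d = 1.039721 + 0.123574 = 1.163295.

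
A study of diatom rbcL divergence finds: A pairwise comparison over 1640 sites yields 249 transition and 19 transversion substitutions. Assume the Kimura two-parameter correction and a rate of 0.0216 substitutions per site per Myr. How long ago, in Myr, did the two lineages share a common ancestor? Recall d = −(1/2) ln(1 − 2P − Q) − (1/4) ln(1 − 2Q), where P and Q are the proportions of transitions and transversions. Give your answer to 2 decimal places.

4.52

P = 249/1640 ≈ 0.151829 and Q = 19/1640 ≈ 0.011585.
Under the Kimura two-parameter model, d = −½ ln(1 − 2P − Q) − ¼ ln(1 − 2Q).
1 − 2P − Q = 0.684757, giving −½ ln(0.684757) = 0.189346.
1 − 2Q = 0.97683, giving −¼ ln(0.97683) = 0.005861.
d = 0.189346 + 0.005861 = 0.195207.
Under a molecular clock d = 2μt, so t = d/(2μ) = 0.195207 / (2 × 0.0216) = 4.52 Myr.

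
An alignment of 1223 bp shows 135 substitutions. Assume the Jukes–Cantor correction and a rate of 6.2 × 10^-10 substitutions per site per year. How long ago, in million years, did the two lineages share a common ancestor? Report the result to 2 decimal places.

p = 135/1223 ≈ 0.110384.
d = −(3/4) ln(1 − 4p/3) = −0.75 ln(1 − 0.147179) = −0.75 ln(0.852821)
  = −0.75 × (-0.159206) = 0.119405 substitutions/site.
Under a molecular clock d = 2μt, so t = d/(2μ) = 0.119405 / (2 × 6.2 × 10^-10) = 96.29 million years.

96.29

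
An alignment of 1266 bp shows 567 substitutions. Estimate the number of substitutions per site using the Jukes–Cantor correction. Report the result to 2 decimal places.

0.68

p = 567/1266 ≈ 0.447867.
d = −(3/4) ln(1 − 4p/3) = −0.75 ln(1 − 0.597156) = −0.75 ln(0.402844)
  = −0.75 × (-0.909206) = 0.681905 substitutions/site.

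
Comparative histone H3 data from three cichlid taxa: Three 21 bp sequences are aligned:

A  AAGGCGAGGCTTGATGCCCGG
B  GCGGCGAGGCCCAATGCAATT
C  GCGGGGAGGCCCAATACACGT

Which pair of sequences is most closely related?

B and C

A–B: 9/21 differ, p = 0.429, d = 0.635.
A–C: 9/21 differ, p = 0.429, d = 0.635.
B–C: 4/21 differ, p = 0.190, d = 0.220.
The smallest distance is between B and C.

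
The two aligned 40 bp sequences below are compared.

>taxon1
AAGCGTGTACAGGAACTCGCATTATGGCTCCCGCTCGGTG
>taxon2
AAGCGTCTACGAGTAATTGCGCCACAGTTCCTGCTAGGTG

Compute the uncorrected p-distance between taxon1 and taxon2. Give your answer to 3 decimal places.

0.350

The sequences differ at 14 of 40 positions.
p = 14/40 = 0.350.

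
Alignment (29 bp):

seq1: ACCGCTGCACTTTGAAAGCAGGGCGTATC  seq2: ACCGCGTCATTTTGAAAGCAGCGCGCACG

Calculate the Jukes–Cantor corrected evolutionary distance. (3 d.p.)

The sequences differ at 7 of 29 sites (6, 7, 10, 22, 26, 28, 29), so p = 7/29 ≈ 0.241379.
d = −(3/4) ln(1 − 4p/3) = −0.75 ln(1 − 0.321839) = −0.75 ln(0.678161)
  = −0.75 × (-0.388371) = 0.291278 substitutions/site.

0.291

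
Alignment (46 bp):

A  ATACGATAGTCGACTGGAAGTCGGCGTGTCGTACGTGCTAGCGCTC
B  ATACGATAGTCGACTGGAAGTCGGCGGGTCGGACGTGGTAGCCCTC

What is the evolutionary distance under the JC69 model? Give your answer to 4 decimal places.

0.0924

The sequences differ at 4 of 46 sites (27, 32, 38, 43), so p = 4/46 ≈ 0.086957.
d = −(3/4) ln(1 − 4p/3) = −0.75 ln(1 − 0.115943) = −0.75 ln(0.884057)
  = −0.75 × (-0.123234) = 0.092426 substitutions/site.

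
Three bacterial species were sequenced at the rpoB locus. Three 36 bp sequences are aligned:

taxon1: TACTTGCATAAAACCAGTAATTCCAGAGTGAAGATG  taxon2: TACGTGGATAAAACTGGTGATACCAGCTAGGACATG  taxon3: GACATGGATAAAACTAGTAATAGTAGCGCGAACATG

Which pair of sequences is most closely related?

taxon2 and taxon3

taxon1–taxon2: 11/36 differ, p = 0.306, d = 0.392.
taxon1–taxon3: 10/36 differ, p = 0.278, d = 0.347.
taxon2–taxon3: 9/36 differ, p = 0.250, d = 0.304.
The smallest distance is between taxon2 and taxon3.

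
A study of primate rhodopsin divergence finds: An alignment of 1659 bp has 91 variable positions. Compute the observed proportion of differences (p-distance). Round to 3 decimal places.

0.055

p = 91/1659 = 0.054852… ≈ 0.055 (to 3 d.p.).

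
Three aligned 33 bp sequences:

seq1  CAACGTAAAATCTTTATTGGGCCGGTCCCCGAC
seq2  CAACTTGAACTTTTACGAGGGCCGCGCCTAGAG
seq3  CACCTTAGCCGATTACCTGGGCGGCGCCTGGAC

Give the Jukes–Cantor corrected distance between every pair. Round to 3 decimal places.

seq1–seq2: 13/33 sites differ → p ≈ 0.393939, d = −0.75 ln(1 − 0.525252) = 0.558728 ≈ 0.559.
seq1–seq3: 15/33 sites differ → p ≈ 0.454545, d = −0.75 ln(1 − 0.60606) = 0.698667 ≈ 0.699.
seq2–seq3: 11/33 sites differ → p ≈ 0.333333, d = −0.75 ln(1 − 0.444444) = 0.440839 ≈ 0.441.

d(seq1,seq2) = 0.559, d(seq1,seq3) = 0.699, d(seq2,seq3) = 0.441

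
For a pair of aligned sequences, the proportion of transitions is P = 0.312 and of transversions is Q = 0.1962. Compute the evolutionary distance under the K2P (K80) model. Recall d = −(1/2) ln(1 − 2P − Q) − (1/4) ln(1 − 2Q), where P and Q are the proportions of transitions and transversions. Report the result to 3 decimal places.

Under the Kimura two-parameter model, d = −½ ln(1 − 2P − Q) − ¼ ln(1 − 2Q).
1 − 2P − Q = 0.1798, giving −½ ln(0.1798) = 0.857955.
1 − 2Q = 0.6076, giving −¼ ln(0.6076) = 0.124560.
d = 0.857955 + 0.124560 = 0.982515.

0.983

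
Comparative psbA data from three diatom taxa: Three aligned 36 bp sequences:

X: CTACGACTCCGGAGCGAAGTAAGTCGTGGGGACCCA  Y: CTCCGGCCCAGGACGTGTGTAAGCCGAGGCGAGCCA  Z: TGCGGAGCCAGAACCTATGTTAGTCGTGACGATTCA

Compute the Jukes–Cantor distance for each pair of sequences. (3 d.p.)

d(X,Y) = 0.493, d(X,Z) = 0.673, d(Y,Z) = 0.548

X–Y: 13/36 sites differ → p ≈ 0.361111, d = −0.75 ln(1 − 0.481481) = 0.492584 ≈ 0.493.
X–Z: 16/36 sites differ → p ≈ 0.444444, d = −0.75 ln(1 − 0.592592) = 0.673455 ≈ 0.673.
Y–Z: 14/36 sites differ → p ≈ 0.388889, d = −0.75 ln(1 − 0.518519) = 0.548166 ≈ 0.548.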